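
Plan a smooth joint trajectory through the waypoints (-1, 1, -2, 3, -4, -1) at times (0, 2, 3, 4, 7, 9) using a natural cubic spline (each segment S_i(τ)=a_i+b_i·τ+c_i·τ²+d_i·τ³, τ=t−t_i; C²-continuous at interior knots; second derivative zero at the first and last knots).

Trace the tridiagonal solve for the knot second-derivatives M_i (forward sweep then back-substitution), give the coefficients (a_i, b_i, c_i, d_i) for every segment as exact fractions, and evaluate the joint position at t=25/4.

Δ: Δ0=1, Δ1=-3, Δ2=5, Δ3=-7/3, Δ4=3/2
row 1: diag=6, rhs=-24; c'=1/6, d'=-4
row 2: denom=4−1·1/6=23/6; d'=(48−1·-4)/(23/6)=312/23
row 3: denom=8−1·6/23=178/23; d'=(-44−1·312/23)/(178/23)=-662/89
row 4: denom=10−3·69/178=1573/178; d'=(23−3·-662/89)/(1573/178)=8066/1573
back: M4=8066/1573
back: M3=-662/89−69/178·8066/1573=-14827/1573
back: M2=312/23−6/23·-14827/1573=25206/1573
back: M1=-4−1/6·25206/1573=-10493/1573
M: M0=0, M1=-10493/1573, M2=25206/1573, M3=-14827/1573, M4=8066/1573, M5=0
seg 0: a=-1, c=M0/2=0, d=(M1−M0)/(6·2)=-10493/18876, b=Δ0−h0·(2M0+M1)/6=15212/4719
seg 1: a=1, c=M1/2=-10493/3146, d=(M2−M1)/(6·1)=35699/9438, b=Δ1−h1·(2M1+M2)/6=-16267/4719
seg 2: a=-2, c=M2/2=12603/1573, d=(M3−M2)/(6·1)=-40033/9438, b=Δ2−h2·(2M2+M3)/6=1055/858
seg 3: a=3, c=M3/2=-14827/3146, d=(M4−M3)/(6·3)=587/726, b=Δ3−h3·(2M3+M4)/6=21371/4719
seg 4: a=-4, c=M4/2=4033/1573, d=(M5−M4)/(6·2)=-4033/9438, b=Δ4−h4·(2M4+M5)/6=-18107/9438
t_q=25/4 → seg 3, τ=9/4; S=3+21371/4719·τ+-14827/3146·τ²+587/726·τ³=-293967/201344

  seg 0: a=-1 b=15212/4719 c=0 d=-10493/18876
  seg 1: a=1 b=-16267/4719 c=-10493/3146 d=35699/9438
  seg 2: a=-2 b=1055/858 c=12603/1573 d=-40033/9438
  seg 3: a=3 b=21371/4719 c=-14827/3146 d=587/726
  seg 4: a=-4 b=-18107/9438 c=4033/1573 d=-4033/9438
S(25/4) = -293967/201344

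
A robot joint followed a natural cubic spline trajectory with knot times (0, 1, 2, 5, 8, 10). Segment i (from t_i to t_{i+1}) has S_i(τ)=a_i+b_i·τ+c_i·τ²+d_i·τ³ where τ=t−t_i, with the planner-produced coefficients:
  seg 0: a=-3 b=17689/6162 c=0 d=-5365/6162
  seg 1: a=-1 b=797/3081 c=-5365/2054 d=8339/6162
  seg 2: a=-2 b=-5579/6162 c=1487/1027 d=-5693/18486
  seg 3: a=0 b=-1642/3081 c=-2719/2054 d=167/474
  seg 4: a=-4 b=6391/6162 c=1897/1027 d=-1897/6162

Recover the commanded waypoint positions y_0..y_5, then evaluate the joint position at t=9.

y_0 = S_0(0) = a_0 = -3
y_1 = S_1(0) = a_1 = -1
y_2 = S_2(0) = a_2 = -2
y_3 = S_3(0) = a_3 = 0
y_4 = S_4(0) = a_4 = -4
y_5 = S_4(2) = 3
t_q=9 is in segment 4 (τ=1); S_4(τ)=-1462/1027

y_0=-3 y_1=-1 y_2=-2 y_3=0 y_4=-4 y_5=3
S(9) = -1462/1027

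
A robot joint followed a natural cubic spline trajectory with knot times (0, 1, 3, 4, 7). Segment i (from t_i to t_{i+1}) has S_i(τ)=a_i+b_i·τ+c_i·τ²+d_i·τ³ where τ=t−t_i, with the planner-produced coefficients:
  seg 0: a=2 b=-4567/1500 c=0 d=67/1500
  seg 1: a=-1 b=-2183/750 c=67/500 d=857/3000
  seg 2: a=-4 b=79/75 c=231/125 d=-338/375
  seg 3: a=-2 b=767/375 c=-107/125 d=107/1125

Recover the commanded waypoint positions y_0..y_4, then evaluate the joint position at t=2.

y_0=2 y_1=-1 y_2=-4 y_3=-2 y_4=-1
S(2) = -3491/1000

y_0 = S_0(0) = a_0 = 2
y_1 = S_1(0) = a_1 = -1
y_2 = S_2(0) = a_2 = -4
y_3 = S_3(0) = a_3 = -2
y_4 = S_3(3) = -1
t_q=2 is in segment 1 (τ=1); S_1(τ)=-3491/1000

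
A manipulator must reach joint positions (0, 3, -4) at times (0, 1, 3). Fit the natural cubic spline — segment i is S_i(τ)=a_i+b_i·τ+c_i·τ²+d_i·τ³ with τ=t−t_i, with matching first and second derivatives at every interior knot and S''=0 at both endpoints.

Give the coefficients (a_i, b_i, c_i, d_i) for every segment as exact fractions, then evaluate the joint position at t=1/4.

Δ: Δ0=3, Δ1=-7/2
row 1: diag=6, rhs=-39; c'=1/3, d'=-13/2
back: M1=-13/2
M: M0=0, M1=-13/2, M2=0
seg 0: a=0, c=M0/2=0, d=(M1−M0)/(6·1)=-13/12, b=Δ0−h0·(2M0+M1)/6=49/12
seg 1: a=3, c=M1/2=-13/4, d=(M2−M1)/(6·2)=13/24, b=Δ1−h1·(2M1+M2)/6=5/6
t_q=1/4 → seg 0, τ=1/4; S=0+49/12·τ+0·τ²+-13/12·τ³=257/256

  seg 0: a=0 b=49/12 c=0 d=-13/12
  seg 1: a=3 b=5/6 c=-13/4 d=13/24
S(1/4) = 257/256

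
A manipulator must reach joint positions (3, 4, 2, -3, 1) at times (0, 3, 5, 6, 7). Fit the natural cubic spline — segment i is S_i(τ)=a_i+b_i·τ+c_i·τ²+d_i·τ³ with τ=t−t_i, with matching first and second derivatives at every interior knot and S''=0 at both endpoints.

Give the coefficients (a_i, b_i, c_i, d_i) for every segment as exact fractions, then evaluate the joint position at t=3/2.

Δ: Δ0=1/3, Δ1=-1, Δ2=-5, Δ3=4
row 1: diag=10, rhs=-8; c'=1/5, d'=-4/5
row 2: denom=6−2·1/5=28/5; d'=(-24−2·-4/5)/(28/5)=-4
row 3: denom=4−1·5/28=107/28; d'=(54−1·-4)/(107/28)=1624/107
back: M3=1624/107
back: M2=-4−5/28·1624/107=-718/107
back: M1=-4/5−1/5·-718/107=58/107
M: M0=0, M1=58/107, M2=-718/107, M3=1624/107, M4=0
seg 0: a=3, c=M0/2=0, d=(M1−M0)/(6·3)=29/963, b=Δ0−h0·(2M0+M1)/6=20/321
seg 1: a=4, c=M1/2=29/107, d=(M2−M1)/(6·2)=-194/321, b=Δ1−h1·(2M1+M2)/6=281/321
seg 2: a=2, c=M2/2=-359/107, d=(M3−M2)/(6·1)=1171/321, b=Δ2−h2·(2M2+M3)/6=-1699/321
seg 3: a=-3, c=M3/2=812/107, d=(M4−M3)/(6·1)=-812/321, b=Δ3−h3·(2M3+M4)/6=-340/321
t_q=3/2 → seg 0, τ=3/2; S=3+20/321·τ+0·τ²+29/963·τ³=2735/856

  seg 0: a=3 b=20/321 c=0 d=29/963
  seg 1: a=4 b=281/321 c=29/107 d=-194/321
  seg 2: a=2 b=-1699/321 c=-359/107 d=1171/321
  seg 3: a=-3 b=-340/321 c=812/107 d=-812/321
S(3/2) = 2735/856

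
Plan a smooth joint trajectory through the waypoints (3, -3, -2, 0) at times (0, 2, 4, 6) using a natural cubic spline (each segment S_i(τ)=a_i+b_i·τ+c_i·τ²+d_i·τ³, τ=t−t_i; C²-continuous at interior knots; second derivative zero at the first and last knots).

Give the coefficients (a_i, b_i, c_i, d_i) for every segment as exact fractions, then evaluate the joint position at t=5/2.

  seg 0: a=3 b=-39/10 c=0 d=9/40
  seg 1: a=-3 b=-6/5 c=27/20 d=-1/4
  seg 2: a=-2 b=6/5 c=-3/20 d=1/40
S(5/2) = -527/160

Δ: Δ0=-3, Δ1=1/2, Δ2=1
row 1: diag=8, rhs=21; c'=1/4, d'=21/8
row 2: denom=8−2·1/4=15/2; d'=(3−2·21/8)/(15/2)=-3/10
back: M2=-3/10
back: M1=21/8−1/4·-3/10=27/10
M: M0=0, M1=27/10, M2=-3/10, M3=0
seg 0: a=3, c=M0/2=0, d=(M1−M0)/(6·2)=9/40, b=Δ0−h0·(2M0+M1)/6=-39/10
seg 1: a=-3, c=M1/2=27/20, d=(M2−M1)/(6·2)=-1/4, b=Δ1−h1·(2M1+M2)/6=-6/5
seg 2: a=-2, c=M2/2=-3/20, d=(M3−M2)/(6·2)=1/40, b=Δ2−h2·(2M2+M3)/6=6/5
t_q=5/2 → seg 1, τ=1/2; S=-3+-6/5·τ+27/20·τ²+-1/4·τ³=-527/160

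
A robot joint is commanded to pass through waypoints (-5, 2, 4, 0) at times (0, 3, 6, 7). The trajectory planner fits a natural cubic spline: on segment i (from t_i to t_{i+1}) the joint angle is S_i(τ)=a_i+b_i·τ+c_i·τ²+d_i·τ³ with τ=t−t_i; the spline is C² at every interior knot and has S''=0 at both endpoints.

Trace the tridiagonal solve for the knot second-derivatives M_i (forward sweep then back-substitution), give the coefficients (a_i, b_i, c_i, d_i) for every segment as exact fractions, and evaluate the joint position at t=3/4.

Δ: Δ0=7/3, Δ1=2/3, Δ2=-4
row 1: diag=12, rhs=-10; c'=1/4, d'=-5/6
row 2: denom=8−3·1/4=29/4; d'=(-28−3·-5/6)/(29/4)=-102/29
back: M2=-102/29
back: M1=-5/6−1/4·-102/29=4/87
M: M0=0, M1=4/87, M2=-102/29, M3=0
seg 0: a=-5, c=M0/2=0, d=(M1−M0)/(6·3)=2/783, b=Δ0−h0·(2M0+M1)/6=67/29
seg 1: a=2, c=M1/2=2/87, d=(M2−M1)/(6·3)=-155/783, b=Δ1−h1·(2M1+M2)/6=69/29
seg 2: a=4, c=M2/2=-51/29, d=(M3−M2)/(6·1)=17/29, b=Δ2−h2·(2M2+M3)/6=-82/29
t_q=3/4 → seg 0, τ=3/4; S=-5+67/29·τ+0·τ²+2/783·τ³=-3031/928

  seg 0: a=-5 b=67/29 c=0 d=2/783
  seg 1: a=2 b=69/29 c=2/87 d=-155/783
  seg 2: a=4 b=-82/29 c=-51/29 d=17/29
S(3/4) = -3031/928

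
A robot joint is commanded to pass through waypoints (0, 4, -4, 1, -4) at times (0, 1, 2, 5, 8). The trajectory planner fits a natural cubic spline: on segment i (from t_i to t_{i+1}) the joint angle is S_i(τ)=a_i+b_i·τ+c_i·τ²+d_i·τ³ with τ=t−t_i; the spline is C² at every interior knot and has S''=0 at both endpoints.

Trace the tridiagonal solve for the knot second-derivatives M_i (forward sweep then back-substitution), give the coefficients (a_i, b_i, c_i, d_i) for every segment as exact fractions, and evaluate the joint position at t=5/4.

  seg 0: a=0 b=419/56 c=0 d=-195/56
  seg 1: a=4 b=-83/28 c=-585/56 d=303/56
  seg 2: a=-4 b=-61/8 c=81/14 d=-1355/1512
  seg 3: a=1 b=81/28 c=-383/168 d=383/1512
S(5/4) = 9643/3584

Δ: Δ0=4, Δ1=-8, Δ2=5/3, Δ3=-5/3
row 1: diag=4, rhs=-72; c'=1/4, d'=-18
row 2: denom=8−1·1/4=31/4; d'=(58−1·-18)/(31/4)=304/31
row 3: denom=12−3·12/31=336/31; d'=(-20−3·304/31)/(336/31)=-383/84
back: M3=-383/84
back: M2=304/31−12/31·-383/84=81/7
back: M1=-18−1/4·81/7=-585/28
M: M0=0, M1=-585/28, M2=81/7, M3=-383/84, M4=0
seg 0: a=0, c=M0/2=0, d=(M1−M0)/(6·1)=-195/56, b=Δ0−h0·(2M0+M1)/6=419/56
seg 1: a=4, c=M1/2=-585/56, d=(M2−M1)/(6·1)=303/56, b=Δ1−h1·(2M1+M2)/6=-83/28
seg 2: a=-4, c=M2/2=81/14, d=(M3−M2)/(6·3)=-1355/1512, b=Δ2−h2·(2M2+M3)/6=-61/8
seg 3: a=1, c=M3/2=-383/168, d=(M4−M3)/(6·3)=383/1512, b=Δ3−h3·(2M3+M4)/6=81/28
t_q=5/4 → seg 1, τ=1/4; S=4+-83/28·τ+-585/56·τ²+303/56·τ³=9643/3584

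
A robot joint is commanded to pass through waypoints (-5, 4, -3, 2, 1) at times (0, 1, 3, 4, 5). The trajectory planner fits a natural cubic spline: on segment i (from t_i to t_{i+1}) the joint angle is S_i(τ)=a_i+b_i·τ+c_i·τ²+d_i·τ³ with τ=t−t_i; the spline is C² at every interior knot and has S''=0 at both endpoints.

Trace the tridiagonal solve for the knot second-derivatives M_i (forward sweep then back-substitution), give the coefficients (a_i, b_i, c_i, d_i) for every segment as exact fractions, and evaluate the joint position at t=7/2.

  seg 0: a=-5 b=2931/244 c=0 d=-735/244
  seg 1: a=4 b=363/122 c=-2205/244 d=1415/488
  seg 2: a=-3 b=99/61 c=510/61 d=-304/61
  seg 3: a=2 b=207/61 c=-402/61 d=134/61
S(7/2) = -44/61

Δ: Δ0=9, Δ1=-7/2, Δ2=5, Δ3=-1
row 1: diag=6, rhs=-75; c'=1/3, d'=-25/2
row 2: denom=6−2·1/3=16/3; d'=(51−2·-25/2)/(16/3)=57/4
row 3: denom=4−1·3/16=61/16; d'=(-36−1·57/4)/(61/16)=-804/61
back: M3=-804/61
back: M2=57/4−3/16·-804/61=1020/61
back: M1=-25/2−1/3·1020/61=-2205/122
M: M0=0, M1=-2205/122, M2=1020/61, M3=-804/61, M4=0
seg 0: a=-5, c=M0/2=0, d=(M1−M0)/(6·1)=-735/244, b=Δ0−h0·(2M0+M1)/6=2931/244
seg 1: a=4, c=M1/2=-2205/244, d=(M2−M1)/(6·2)=1415/488, b=Δ1−h1·(2M1+M2)/6=363/122
seg 2: a=-3, c=M2/2=510/61, d=(M3−M2)/(6·1)=-304/61, b=Δ2−h2·(2M2+M3)/6=99/61
seg 3: a=2, c=M3/2=-402/61, d=(M4−M3)/(6·1)=134/61, b=Δ3−h3·(2M3+M4)/6=207/61
t_q=7/2 → seg 2, τ=1/2; S=-3+99/61·τ+510/61·τ²+-304/61·τ³=-44/61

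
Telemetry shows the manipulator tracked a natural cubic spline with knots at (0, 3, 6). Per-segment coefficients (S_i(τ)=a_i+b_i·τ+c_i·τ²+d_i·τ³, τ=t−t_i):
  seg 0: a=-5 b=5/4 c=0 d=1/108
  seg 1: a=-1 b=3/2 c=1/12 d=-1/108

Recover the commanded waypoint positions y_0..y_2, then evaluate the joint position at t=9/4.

y_0=-5 y_1=-1 y_2=4
S(9/4) = -533/256

y_0 = S_0(0) = a_0 = -5
y_1 = S_1(0) = a_1 = -1
y_2 = S_1(3) = 4
t_q=9/4 is in segment 0 (τ=9/4); S_0(τ)=-533/256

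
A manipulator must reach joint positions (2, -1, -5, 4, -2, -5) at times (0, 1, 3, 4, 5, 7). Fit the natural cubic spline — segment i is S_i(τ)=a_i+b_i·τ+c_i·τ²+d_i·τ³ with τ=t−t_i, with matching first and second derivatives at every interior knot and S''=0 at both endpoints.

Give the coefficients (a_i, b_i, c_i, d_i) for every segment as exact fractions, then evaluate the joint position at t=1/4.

  seg 0: a=2 b=-1537/700 c=0 d=-563/700
  seg 1: a=-1 b=-1613/350 c=-1689/700 d=1301/700
  seg 2: a=-5 b=563/70 c=6117/700 d=-5447/700
  seg 3: a=4 b=1523/700 c=-2556/175 d=643/100
  seg 4: a=-2 b=-2711/350 c=3279/700 d=-1093/1400
S(1/4) = 12889/8960

Δ: Δ0=-3, Δ1=-2, Δ2=9, Δ3=-6, Δ4=-3/2
row 1: diag=6, rhs=6; c'=1/3, d'=1
row 2: denom=6−2·1/3=16/3; d'=(66−2·1)/(16/3)=12
row 3: denom=4−1·3/16=61/16; d'=(-90−1·12)/(61/16)=-1632/61
row 4: denom=6−1·16/61=350/61; d'=(27−1·-1632/61)/(350/61)=3279/350
back: M4=3279/350
back: M3=-1632/61−16/61·3279/350=-5112/175
back: M2=12−3/16·-5112/175=6117/350
back: M1=1−1/3·6117/350=-1689/350
M: M0=0, M1=-1689/350, M2=6117/350, M3=-5112/175, M4=3279/350, M5=0
seg 0: a=2, c=M0/2=0, d=(M1−M0)/(6·1)=-563/700, b=Δ0−h0·(2M0+M1)/6=-1537/700
seg 1: a=-1, c=M1/2=-1689/700, d=(M2−M1)/(6·2)=1301/700, b=Δ1−h1·(2M1+M2)/6=-1613/350
seg 2: a=-5, c=M2/2=6117/700, d=(M3−M2)/(6·1)=-5447/700, b=Δ2−h2·(2M2+M3)/6=563/70
seg 3: a=4, c=M3/2=-2556/175, d=(M4−M3)/(6·1)=643/100, b=Δ3−h3·(2M3+M4)/6=1523/700
seg 4: a=-2, c=M4/2=3279/700, d=(M5−M4)/(6·2)=-1093/1400, b=Δ4−h4·(2M4+M5)/6=-2711/350
t_q=1/4 → seg 0, τ=1/4; S=2+-1537/700·τ+0·τ²+-563/700·τ³=12889/8960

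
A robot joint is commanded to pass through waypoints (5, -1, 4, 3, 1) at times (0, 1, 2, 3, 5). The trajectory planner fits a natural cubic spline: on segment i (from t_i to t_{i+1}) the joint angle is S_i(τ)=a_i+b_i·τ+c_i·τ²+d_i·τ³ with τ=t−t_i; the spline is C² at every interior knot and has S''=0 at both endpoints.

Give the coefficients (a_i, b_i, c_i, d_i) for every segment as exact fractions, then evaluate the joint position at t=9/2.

Δ: Δ0=-6, Δ1=5, Δ2=-1, Δ3=-1
row 1: diag=4, rhs=66; c'=1/4, d'=33/2
row 2: denom=4−1·1/4=15/4; d'=(-36−1·33/2)/(15/4)=-14
row 3: denom=6−1·4/15=86/15; d'=(0−1·-14)/(86/15)=105/43
back: M3=105/43
back: M2=-14−4/15·105/43=-630/43
back: M1=33/2−1/4·-630/43=867/43
M: M0=0, M1=867/43, M2=-630/43, M3=105/43, M4=0
seg 0: a=5, c=M0/2=0, d=(M1−M0)/(6·1)=289/86, b=Δ0−h0·(2M0+M1)/6=-805/86
seg 1: a=-1, c=M1/2=867/86, d=(M2−M1)/(6·1)=-499/86, b=Δ1−h1·(2M1+M2)/6=31/43
seg 2: a=4, c=M2/2=-315/43, d=(M3−M2)/(6·1)=245/86, b=Δ2−h2·(2M2+M3)/6=299/86
seg 3: a=3, c=M3/2=105/86, d=(M4−M3)/(6·2)=-35/172, b=Δ3−h3·(2M3+M4)/6=-113/43
t_q=9/2 → seg 3, τ=3/2; S=3+-113/43·τ+105/86·τ²+-35/172·τ³=1539/1376

  seg 0: a=5 b=-805/86 c=0 d=289/86
  seg 1: a=-1 b=31/43 c=867/86 d=-499/86
  seg 2: a=4 b=299/86 c=-315/43 d=245/86
  seg 3: a=3 b=-113/43 c=105/86 d=-35/172
S(9/2) = 1539/1376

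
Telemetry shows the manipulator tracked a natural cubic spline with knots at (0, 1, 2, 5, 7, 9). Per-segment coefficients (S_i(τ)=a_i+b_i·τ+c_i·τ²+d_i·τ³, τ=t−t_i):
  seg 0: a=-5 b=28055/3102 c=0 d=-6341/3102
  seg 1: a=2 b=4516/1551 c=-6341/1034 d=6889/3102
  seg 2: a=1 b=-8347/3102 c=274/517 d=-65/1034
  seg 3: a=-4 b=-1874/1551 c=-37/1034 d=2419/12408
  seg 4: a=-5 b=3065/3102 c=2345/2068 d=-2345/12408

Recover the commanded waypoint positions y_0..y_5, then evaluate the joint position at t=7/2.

y_0 = S_0(0) = a_0 = -5
y_1 = S_1(0) = a_1 = 2
y_2 = S_2(0) = a_2 = 1
y_3 = S_3(0) = a_3 = -4
y_4 = S_4(0) = a_4 = -5
y_5 = S_4(2) = 0
t_q=7/2 is in segment 2 (τ=3/2); S_2(τ)=-17007/8272

y_0=-5 y_1=2 y_2=1 y_3=-4 y_4=-5 y_5=0
S(7/2) = -17007/8272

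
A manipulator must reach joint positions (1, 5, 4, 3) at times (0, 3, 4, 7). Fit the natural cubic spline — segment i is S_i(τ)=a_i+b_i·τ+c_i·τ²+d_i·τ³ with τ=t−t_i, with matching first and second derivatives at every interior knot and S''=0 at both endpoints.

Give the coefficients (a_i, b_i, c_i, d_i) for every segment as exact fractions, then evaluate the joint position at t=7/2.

  seg 0: a=1 b=142/63 c=0 d=-58/567
  seg 1: a=5 b=-32/63 c=-58/63 d=3/7
  seg 2: a=4 b=-67/63 c=23/63 d=-23/567
S(7/2) = 329/72

Δ: Δ0=4/3, Δ1=-1, Δ2=-1/3
row 1: diag=8, rhs=-14; c'=1/8, d'=-7/4
row 2: denom=8−1·1/8=63/8; d'=(4−1·-7/4)/(63/8)=46/63
back: M2=46/63
back: M1=-7/4−1/8·46/63=-116/63
M: M0=0, M1=-116/63, M2=46/63, M3=0
seg 0: a=1, c=M0/2=0, d=(M1−M0)/(6·3)=-58/567, b=Δ0−h0·(2M0+M1)/6=142/63
seg 1: a=5, c=M1/2=-58/63, d=(M2−M1)/(6·1)=3/7, b=Δ1−h1·(2M1+M2)/6=-32/63
seg 2: a=4, c=M2/2=23/63, d=(M3−M2)/(6·3)=-23/567, b=Δ2−h2·(2M2+M3)/6=-67/63
t_q=7/2 → seg 1, τ=1/2; S=5+-32/63·τ+-58/63·τ²+3/7·τ³=329/72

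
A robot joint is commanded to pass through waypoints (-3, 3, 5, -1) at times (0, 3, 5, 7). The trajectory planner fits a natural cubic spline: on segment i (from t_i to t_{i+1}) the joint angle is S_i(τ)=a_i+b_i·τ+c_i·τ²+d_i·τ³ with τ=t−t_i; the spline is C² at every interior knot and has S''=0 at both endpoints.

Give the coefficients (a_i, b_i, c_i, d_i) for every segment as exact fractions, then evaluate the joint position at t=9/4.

  seg 0: a=-3 b=2 c=0 d=0
  seg 1: a=3 b=2 c=0 d=-1/4
  seg 2: a=5 b=-1 c=-3/2 d=1/4
S(9/4) = 3/2

Δ: Δ0=2, Δ1=1, Δ2=-3
row 1: diag=10, rhs=-6; c'=1/5, d'=-3/5
row 2: denom=8−2·1/5=38/5; d'=(-24−2·-3/5)/(38/5)=-3
back: M2=-3
back: M1=-3/5−1/5·-3=0
M: M0=0, M1=0, M2=-3, M3=0
seg 0: a=-3, c=M0/2=0, d=(M1−M0)/(6·3)=0, b=Δ0−h0·(2M0+M1)/6=2
seg 1: a=3, c=M1/2=0, d=(M2−M1)/(6·2)=-1/4, b=Δ1−h1·(2M1+M2)/6=2
seg 2: a=5, c=M2/2=-3/2, d=(M3−M2)/(6·2)=1/4, b=Δ2−h2·(2M2+M3)/6=-1
t_q=9/4 → seg 0, τ=9/4; S=-3+2·τ+0·τ²+0·τ³=3/2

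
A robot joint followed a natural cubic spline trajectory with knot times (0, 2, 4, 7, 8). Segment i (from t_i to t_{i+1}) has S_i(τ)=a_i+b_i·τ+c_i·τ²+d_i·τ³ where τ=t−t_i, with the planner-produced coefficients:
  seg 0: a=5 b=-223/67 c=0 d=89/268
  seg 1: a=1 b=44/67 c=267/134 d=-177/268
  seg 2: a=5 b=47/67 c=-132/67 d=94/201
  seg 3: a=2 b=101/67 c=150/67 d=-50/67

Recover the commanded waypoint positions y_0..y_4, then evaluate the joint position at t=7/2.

y_0=5 y_1=1 y_2=5 y_3=2 y_4=5
S(7/2) = 9089/2144

y_0 = S_0(0) = a_0 = 5
y_1 = S_1(0) = a_1 = 1
y_2 = S_2(0) = a_2 = 5
y_3 = S_3(0) = a_3 = 2
y_4 = S_3(1) = 5
t_q=7/2 is in segment 1 (τ=3/2); S_1(τ)=9089/2144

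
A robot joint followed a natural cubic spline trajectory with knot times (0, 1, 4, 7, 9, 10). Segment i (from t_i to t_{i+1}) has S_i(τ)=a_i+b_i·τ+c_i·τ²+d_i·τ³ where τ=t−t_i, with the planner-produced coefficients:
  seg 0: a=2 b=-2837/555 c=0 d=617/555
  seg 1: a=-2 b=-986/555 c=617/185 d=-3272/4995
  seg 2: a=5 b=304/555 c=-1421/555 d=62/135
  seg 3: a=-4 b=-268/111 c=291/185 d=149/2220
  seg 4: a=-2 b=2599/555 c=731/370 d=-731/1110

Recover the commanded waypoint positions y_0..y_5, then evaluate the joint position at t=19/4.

y_0 = S_0(0) = a_0 = 2
y_1 = S_1(0) = a_1 = -2
y_2 = S_2(0) = a_2 = 5
y_3 = S_3(0) = a_3 = -4
y_4 = S_4(0) = a_4 = -2
y_5 = S_4(1) = 4
t_q=19/4 is in segment 2 (τ=3/4); S_2(τ)=24653/5920

y_0=2 y_1=-2 y_2=5 y_3=-4 y_4=-2 y_5=4
S(19/4) = 24653/5920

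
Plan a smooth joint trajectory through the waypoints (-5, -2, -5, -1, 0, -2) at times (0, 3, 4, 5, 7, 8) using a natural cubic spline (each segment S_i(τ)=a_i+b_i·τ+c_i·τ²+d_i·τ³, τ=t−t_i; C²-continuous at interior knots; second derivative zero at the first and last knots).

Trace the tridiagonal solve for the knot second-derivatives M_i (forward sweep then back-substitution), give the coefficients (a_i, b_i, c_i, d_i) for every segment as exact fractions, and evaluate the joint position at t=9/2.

Δ: Δ0=1, Δ1=-3, Δ2=4, Δ3=1/2, Δ4=-2
row 1: diag=8, rhs=-24; c'=1/8, d'=-3
row 2: denom=4−1·1/8=31/8; d'=(42−1·-3)/(31/8)=360/31
row 3: denom=6−1·8/31=178/31; d'=(-21−1·360/31)/(178/31)=-1011/178
row 4: denom=6−2·31/89=472/89; d'=(-15−2·-1011/178)/(472/89)=-81/118
back: M4=-81/118
back: M3=-1011/178−31/89·-81/118=-321/59
back: M2=360/31−8/31·-321/59=768/59
back: M1=-3−1/8·768/59=-273/59
M: M0=0, M1=-273/59, M2=768/59, M3=-321/59, M4=-81/118, M5=0
seg 0: a=-5, c=M0/2=0, d=(M1−M0)/(6·3)=-91/354, b=Δ0−h0·(2M0+M1)/6=391/118
seg 1: a=-2, c=M1/2=-273/118, d=(M2−M1)/(6·1)=347/118, b=Δ1−h1·(2M1+M2)/6=-214/59
seg 2: a=-5, c=M2/2=384/59, d=(M3−M2)/(6·1)=-363/118, b=Δ2−h2·(2M2+M3)/6=67/118
seg 3: a=-1, c=M3/2=-321/118, d=(M4−M3)/(6·2)=187/472, b=Δ3−h3·(2M3+M4)/6=257/59
seg 4: a=0, c=M4/2=-81/236, d=(M5−M4)/(6·1)=27/236, b=Δ4−h4·(2M4+M5)/6=-209/118
t_q=9/2 → seg 2, τ=1/2; S=-5+67/118·τ+384/59·τ²+-363/118·τ³=-3279/944

  seg 0: a=-5 b=391/118 c=0 d=-91/354
  seg 1: a=-2 b=-214/59 c=-273/118 d=347/118
  seg 2: a=-5 b=67/118 c=384/59 d=-363/118
  seg 3: a=-1 b=257/59 c=-321/118 d=187/472
  seg 4: a=0 b=-209/118 c=-81/236 d=27/236
S(9/2) = -3279/944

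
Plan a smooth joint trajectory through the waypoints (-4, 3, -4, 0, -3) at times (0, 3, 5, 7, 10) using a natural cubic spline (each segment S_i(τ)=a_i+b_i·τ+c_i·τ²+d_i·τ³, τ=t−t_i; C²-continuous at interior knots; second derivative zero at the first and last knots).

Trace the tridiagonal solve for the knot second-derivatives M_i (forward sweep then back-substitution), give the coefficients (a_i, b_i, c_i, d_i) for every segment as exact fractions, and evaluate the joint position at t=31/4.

Δ: Δ0=7/3, Δ1=-7/2, Δ2=2, Δ3=-1
row 1: diag=10, rhs=-35; c'=1/5, d'=-7/2
row 2: denom=8−2·1/5=38/5; d'=(33−2·-7/2)/(38/5)=100/19
row 3: denom=10−2·5/19=180/19; d'=(-18−2·100/19)/(180/19)=-271/90
back: M3=-271/90
back: M2=100/19−5/19·-271/90=109/18
back: M1=-7/2−1/5·109/18=-212/45
M: M0=0, M1=-212/45, M2=109/18, M3=-271/90, M4=0
seg 0: a=-4, c=M0/2=0, d=(M1−M0)/(6·3)=-106/405, b=Δ0−h0·(2M0+M1)/6=211/45
seg 1: a=3, c=M1/2=-106/45, d=(M2−M1)/(6·2)=323/360, b=Δ1−h1·(2M1+M2)/6=-107/45
seg 2: a=-4, c=M2/2=109/36, d=(M3−M2)/(6·2)=-34/45, b=Δ2−h2·(2M2+M3)/6=-31/30
seg 3: a=0, c=M3/2=-271/180, d=(M4−M3)/(6·3)=271/1620, b=Δ3−h3·(2M3+M4)/6=181/90
t_q=31/4 → seg 3, τ=3/4; S=0+181/90·τ+-271/180·τ²+271/1620·τ³=937/1280

  seg 0: a=-4 b=211/45 c=0 d=-106/405
  seg 1: a=3 b=-107/45 c=-106/45 d=323/360
  seg 2: a=-4 b=-31/30 c=109/36 d=-34/45
  seg 3: a=0 b=181/90 c=-271/180 d=271/1620
S(31/4) = 937/1280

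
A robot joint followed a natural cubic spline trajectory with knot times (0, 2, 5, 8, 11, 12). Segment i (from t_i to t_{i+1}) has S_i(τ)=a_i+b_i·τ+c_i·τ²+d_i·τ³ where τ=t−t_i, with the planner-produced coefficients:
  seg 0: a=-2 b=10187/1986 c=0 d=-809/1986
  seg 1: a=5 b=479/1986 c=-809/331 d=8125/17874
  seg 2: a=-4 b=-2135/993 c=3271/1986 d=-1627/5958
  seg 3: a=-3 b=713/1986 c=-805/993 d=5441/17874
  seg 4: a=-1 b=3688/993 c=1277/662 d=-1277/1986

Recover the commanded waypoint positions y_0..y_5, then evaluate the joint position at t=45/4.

y_0 = S_0(0) = a_0 = -2
y_1 = S_1(0) = a_1 = 5
y_2 = S_2(0) = a_2 = -4
y_3 = S_3(0) = a_3 = -3
y_4 = S_4(0) = a_4 = -1
y_5 = S_4(1) = 4
t_q=45/4 is in segment 4 (τ=1/4); S_4(τ)=1653/42368

y_0=-2 y_1=5 y_2=-4 y_3=-3 y_4=-1 y_5=4
S(45/4) = 1653/42368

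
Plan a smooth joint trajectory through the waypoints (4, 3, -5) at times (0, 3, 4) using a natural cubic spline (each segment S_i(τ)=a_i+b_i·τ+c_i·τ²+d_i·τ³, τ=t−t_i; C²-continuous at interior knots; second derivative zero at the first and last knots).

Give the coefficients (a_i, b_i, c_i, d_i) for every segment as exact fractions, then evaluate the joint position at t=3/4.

Δ: Δ0=-1/3, Δ1=-8
row 1: diag=8, rhs=-46; c'=1/8, d'=-23/4
back: M1=-23/4
M: M0=0, M1=-23/4, M2=0
seg 0: a=4, c=M0/2=0, d=(M1−M0)/(6·3)=-23/72, b=Δ0−h0·(2M0+M1)/6=61/24
seg 1: a=3, c=M1/2=-23/8, d=(M2−M1)/(6·1)=23/24, b=Δ1−h1·(2M1+M2)/6=-73/12
t_q=3/4 → seg 0, τ=3/4; S=4+61/24·τ+0·τ²+-23/72·τ³=2955/512

  seg 0: a=4 b=61/24 c=0 d=-23/72
  seg 1: a=3 b=-73/12 c=-23/8 d=23/24
S(3/4) = 2955/512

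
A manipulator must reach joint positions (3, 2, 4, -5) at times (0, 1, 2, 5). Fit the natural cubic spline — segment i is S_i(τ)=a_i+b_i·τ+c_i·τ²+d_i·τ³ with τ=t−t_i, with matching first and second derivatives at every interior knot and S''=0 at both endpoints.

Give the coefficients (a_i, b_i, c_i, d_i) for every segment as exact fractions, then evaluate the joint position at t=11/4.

Δ: Δ0=-1, Δ1=2, Δ2=-3
row 1: diag=4, rhs=18; c'=1/4, d'=9/2
row 2: denom=8−1·1/4=31/4; d'=(-30−1·9/2)/(31/4)=-138/31
back: M2=-138/31
back: M1=9/2−1/4·-138/31=174/31
M: M0=0, M1=174/31, M2=-138/31, M3=0
seg 0: a=3, c=M0/2=0, d=(M1−M0)/(6·1)=29/31, b=Δ0−h0·(2M0+M1)/6=-60/31
seg 1: a=2, c=M1/2=87/31, d=(M2−M1)/(6·1)=-52/31, b=Δ1−h1·(2M1+M2)/6=27/31
seg 2: a=4, c=M2/2=-69/31, d=(M3−M2)/(6·3)=23/93, b=Δ2−h2·(2M2+M3)/6=45/31
t_q=11/4 → seg 2, τ=3/4; S=4+45/31·τ+-69/31·τ²+23/93·τ³=7819/1984

  seg 0: a=3 b=-60/31 c=0 d=29/31
  seg 1: a=2 b=27/31 c=87/31 d=-52/31
  seg 2: a=4 b=45/31 c=-69/31 d=23/93
S(11/4) = 7819/1984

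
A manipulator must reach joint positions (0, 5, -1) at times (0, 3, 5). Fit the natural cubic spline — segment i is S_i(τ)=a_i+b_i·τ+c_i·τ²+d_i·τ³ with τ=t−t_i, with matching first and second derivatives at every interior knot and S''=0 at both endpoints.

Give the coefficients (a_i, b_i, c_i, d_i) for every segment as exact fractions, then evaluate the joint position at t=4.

Δ: Δ0=5/3, Δ1=-3
row 1: diag=10, rhs=-28; c'=1/5, d'=-14/5
back: M1=-14/5
M: M0=0, M1=-14/5, M2=0
seg 0: a=0, c=M0/2=0, d=(M1−M0)/(6·3)=-7/45, b=Δ0−h0·(2M0+M1)/6=46/15
seg 1: a=5, c=M1/2=-7/5, d=(M2−M1)/(6·2)=7/30, b=Δ1−h1·(2M1+M2)/6=-17/15
t_q=4 → seg 1, τ=1; S=5+-17/15·τ+-7/5·τ²+7/30·τ³=27/10

  seg 0: a=0 b=46/15 c=0 d=-7/45
  seg 1: a=5 b=-17/15 c=-7/5 d=7/30
S(4) = 27/10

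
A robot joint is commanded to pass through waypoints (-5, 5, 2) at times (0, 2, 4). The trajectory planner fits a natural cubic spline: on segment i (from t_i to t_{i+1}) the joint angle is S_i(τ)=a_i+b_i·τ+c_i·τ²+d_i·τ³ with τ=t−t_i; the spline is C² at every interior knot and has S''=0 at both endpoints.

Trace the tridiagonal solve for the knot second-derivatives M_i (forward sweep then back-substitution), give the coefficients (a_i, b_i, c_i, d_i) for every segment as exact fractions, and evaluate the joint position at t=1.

  seg 0: a=-5 b=53/8 c=0 d=-13/32
  seg 1: a=5 b=7/4 c=-39/16 d=13/32
S(1) = 39/32

Δ: Δ0=5, Δ1=-3/2
row 1: diag=8, rhs=-39; c'=1/4, d'=-39/8
back: M1=-39/8
M: M0=0, M1=-39/8, M2=0
seg 0: a=-5, c=M0/2=0, d=(M1−M0)/(6·2)=-13/32, b=Δ0−h0·(2M0+M1)/6=53/8
seg 1: a=5, c=M1/2=-39/16, d=(M2−M1)/(6·2)=13/32, b=Δ1−h1·(2M1+M2)/6=7/4
t_q=1 → seg 0, τ=1; S=-5+53/8·τ+0·τ²+-13/32·τ³=39/32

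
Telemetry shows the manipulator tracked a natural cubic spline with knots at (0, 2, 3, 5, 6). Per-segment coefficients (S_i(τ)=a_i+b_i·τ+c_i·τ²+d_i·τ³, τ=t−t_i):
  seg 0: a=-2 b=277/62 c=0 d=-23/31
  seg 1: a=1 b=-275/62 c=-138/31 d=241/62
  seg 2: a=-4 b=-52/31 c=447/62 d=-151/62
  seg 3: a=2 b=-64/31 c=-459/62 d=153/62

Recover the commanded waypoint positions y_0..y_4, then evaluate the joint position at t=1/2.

y_0 = S_0(0) = a_0 = -2
y_1 = S_1(0) = a_1 = 1
y_2 = S_2(0) = a_2 = -4
y_3 = S_3(0) = a_3 = 2
y_4 = S_3(1) = -5
t_q=1/2 is in segment 0 (τ=1/2); S_0(τ)=35/248

y_0=-2 y_1=1 y_2=-4 y_3=2 y_4=-5
S(1/2) = 35/248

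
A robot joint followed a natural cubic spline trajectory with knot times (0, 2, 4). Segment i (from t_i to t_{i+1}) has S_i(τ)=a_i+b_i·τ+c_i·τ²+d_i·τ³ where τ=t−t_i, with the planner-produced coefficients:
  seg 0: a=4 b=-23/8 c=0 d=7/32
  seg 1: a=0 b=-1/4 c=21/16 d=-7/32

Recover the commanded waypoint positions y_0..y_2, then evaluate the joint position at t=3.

y_0 = S_0(0) = a_0 = 4
y_1 = S_1(0) = a_1 = 0
y_2 = S_1(2) = 3
t_q=3 is in segment 1 (τ=1); S_1(τ)=27/32

y_0=4 y_1=0 y_2=3
S(3) = 27/32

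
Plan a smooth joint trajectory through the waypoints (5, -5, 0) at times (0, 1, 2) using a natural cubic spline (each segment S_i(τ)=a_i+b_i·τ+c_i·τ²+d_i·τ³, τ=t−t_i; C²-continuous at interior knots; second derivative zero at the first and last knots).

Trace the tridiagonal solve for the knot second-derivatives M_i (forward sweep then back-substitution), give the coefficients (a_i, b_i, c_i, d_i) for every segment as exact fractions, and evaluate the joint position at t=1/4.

  seg 0: a=5 b=-55/4 c=0 d=15/4
  seg 1: a=-5 b=-5/2 c=45/4 d=-15/4
S(1/4) = 415/256

Δ: Δ0=-10, Δ1=5
row 1: diag=4, rhs=90; c'=1/4, d'=45/2
back: M1=45/2
M: M0=0, M1=45/2, M2=0
seg 0: a=5, c=M0/2=0, d=(M1−M0)/(6·1)=15/4, b=Δ0−h0·(2M0+M1)/6=-55/4
seg 1: a=-5, c=M1/2=45/4, d=(M2−M1)/(6·1)=-15/4, b=Δ1−h1·(2M1+M2)/6=-5/2
t_q=1/4 → seg 0, τ=1/4; S=5+-55/4·τ+0·τ²+15/4·τ³=415/256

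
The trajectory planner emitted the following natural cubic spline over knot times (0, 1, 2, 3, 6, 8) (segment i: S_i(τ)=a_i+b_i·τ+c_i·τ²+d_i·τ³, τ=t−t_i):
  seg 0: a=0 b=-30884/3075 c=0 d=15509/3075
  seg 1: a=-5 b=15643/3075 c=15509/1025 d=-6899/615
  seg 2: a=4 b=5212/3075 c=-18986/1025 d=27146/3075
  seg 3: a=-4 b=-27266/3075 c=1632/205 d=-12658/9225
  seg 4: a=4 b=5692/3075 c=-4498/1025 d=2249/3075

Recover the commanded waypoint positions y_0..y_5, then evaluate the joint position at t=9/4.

y_0=0 y_1=-5 y_2=4 y_3=-4 y_4=4 y_5=-4
S(9/4) = 111651/32800

y_0 = S_0(0) = a_0 = 0
y_1 = S_1(0) = a_1 = -5
y_2 = S_2(0) = a_2 = 4
y_3 = S_3(0) = a_3 = -4
y_4 = S_4(0) = a_4 = 4
y_5 = S_4(2) = -4
t_q=9/4 is in segment 2 (τ=1/4); S_2(τ)=111651/32800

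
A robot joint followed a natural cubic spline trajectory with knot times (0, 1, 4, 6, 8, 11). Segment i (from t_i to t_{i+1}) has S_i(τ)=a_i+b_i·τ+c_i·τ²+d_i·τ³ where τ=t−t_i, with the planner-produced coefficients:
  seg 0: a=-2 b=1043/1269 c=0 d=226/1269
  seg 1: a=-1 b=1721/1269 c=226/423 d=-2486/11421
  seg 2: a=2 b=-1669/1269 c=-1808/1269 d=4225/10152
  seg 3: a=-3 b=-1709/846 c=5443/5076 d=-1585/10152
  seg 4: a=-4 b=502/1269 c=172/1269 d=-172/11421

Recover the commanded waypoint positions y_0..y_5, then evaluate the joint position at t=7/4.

y_0 = S_0(0) = a_0 = -2
y_1 = S_1(0) = a_1 = -1
y_2 = S_2(0) = a_2 = 2
y_3 = S_3(0) = a_3 = -3
y_4 = S_4(0) = a_4 = -4
y_5 = S_4(3) = -2
t_q=7/4 is in segment 1 (τ=3/4); S_1(τ)=1019/4512

y_0=-2 y_1=-1 y_2=2 y_3=-3 y_4=-4 y_5=-2
S(7/4) = 1019/4512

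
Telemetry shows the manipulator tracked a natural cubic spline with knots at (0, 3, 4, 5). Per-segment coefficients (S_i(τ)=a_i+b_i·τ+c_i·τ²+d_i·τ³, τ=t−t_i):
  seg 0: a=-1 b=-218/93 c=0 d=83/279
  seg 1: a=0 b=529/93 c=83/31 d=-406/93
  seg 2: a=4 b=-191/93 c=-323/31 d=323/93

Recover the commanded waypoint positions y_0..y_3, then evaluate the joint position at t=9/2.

y_0=-1 y_1=0 y_2=4 y_3=-5
S(9/2) = 199/248

y_0 = S_0(0) = a_0 = -1
y_1 = S_1(0) = a_1 = 0
y_2 = S_2(0) = a_2 = 4
y_3 = S_2(1) = -5
t_q=9/2 is in segment 2 (τ=1/2); S_2(τ)=199/248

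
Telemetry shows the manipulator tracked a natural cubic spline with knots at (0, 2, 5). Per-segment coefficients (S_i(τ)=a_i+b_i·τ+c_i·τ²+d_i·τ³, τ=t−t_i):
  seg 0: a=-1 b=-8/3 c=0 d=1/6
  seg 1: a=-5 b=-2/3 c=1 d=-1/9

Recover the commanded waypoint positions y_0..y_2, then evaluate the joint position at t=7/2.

y_0 = S_0(0) = a_0 = -1
y_1 = S_1(0) = a_1 = -5
y_2 = S_1(3) = -1
t_q=7/2 is in segment 1 (τ=3/2); S_1(τ)=-33/8

y_0=-1 y_1=-5 y_2=-1
S(7/2) = -33/8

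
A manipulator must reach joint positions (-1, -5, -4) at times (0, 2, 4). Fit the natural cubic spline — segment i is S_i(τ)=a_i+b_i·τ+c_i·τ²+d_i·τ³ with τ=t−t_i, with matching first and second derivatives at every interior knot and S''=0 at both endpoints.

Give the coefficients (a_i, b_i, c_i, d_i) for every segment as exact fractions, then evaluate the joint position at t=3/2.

Δ: Δ0=-2, Δ1=1/2
row 1: diag=8, rhs=15; c'=1/4, d'=15/8
back: M1=15/8
M: M0=0, M1=15/8, M2=0
seg 0: a=-1, c=M0/2=0, d=(M1−M0)/(6·2)=5/32, b=Δ0−h0·(2M0+M1)/6=-21/8
seg 1: a=-5, c=M1/2=15/16, d=(M2−M1)/(6·2)=-5/32, b=Δ1−h1·(2M1+M2)/6=-3/4
t_q=3/2 → seg 0, τ=3/2; S=-1+-21/8·τ+0·τ²+5/32·τ³=-1129/256

  seg 0: a=-1 b=-21/8 c=0 d=5/32
  seg 1: a=-5 b=-3/4 c=15/16 d=-5/32
S(3/2) = -1129/256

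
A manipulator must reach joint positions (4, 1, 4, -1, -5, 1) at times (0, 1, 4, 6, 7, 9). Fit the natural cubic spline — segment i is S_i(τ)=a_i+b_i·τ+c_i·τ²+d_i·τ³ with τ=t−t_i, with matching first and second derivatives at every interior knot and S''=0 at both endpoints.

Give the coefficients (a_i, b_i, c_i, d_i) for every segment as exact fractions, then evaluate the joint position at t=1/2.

Δ: Δ0=-3, Δ1=1, Δ2=-5/2, Δ3=-4, Δ4=3
row 1: diag=8, rhs=24; c'=3/8, d'=3
row 2: denom=10−3·3/8=71/8; d'=(-21−3·3)/(71/8)=-240/71
row 3: denom=6−2·16/71=394/71; d'=(-9−2·-240/71)/(394/71)=-159/394
row 4: denom=6−1·71/394=2293/394; d'=(42−1·-159/394)/(2293/394)=16707/2293
back: M4=16707/2293
back: M3=-159/394−71/394·16707/2293=-3936/2293
back: M2=-240/71−16/71·-3936/2293=-6864/2293
back: M1=3−3/8·-6864/2293=9453/2293
M: M0=0, M1=9453/2293, M2=-6864/2293, M3=-3936/2293, M4=16707/2293, M5=0
seg 0: a=4, c=M0/2=0, d=(M1−M0)/(6·1)=3151/4586, b=Δ0−h0·(2M0+M1)/6=-16909/4586
seg 1: a=1, c=M1/2=9453/4586, d=(M2−M1)/(6·3)=-1813/4586, b=Δ1−h1·(2M1+M2)/6=-3728/2293
seg 2: a=4, c=M2/2=-3432/2293, d=(M3−M2)/(6·2)=244/2293, b=Δ2−h2·(2M2+M3)/6=311/4586
seg 3: a=-1, c=M3/2=-1968/2293, d=(M4−M3)/(6·1)=6881/4586, b=Δ3−h3·(2M3+M4)/6=-21289/4586
seg 4: a=-5, c=M4/2=16707/4586, d=(M5−M4)/(6·2)=-5569/9172, b=Δ4−h4·(2M4+M5)/6=-4259/2293
t_q=1/2 → seg 0, τ=1/2; S=4+-16909/4586·τ+0·τ²+3151/4586·τ³=82267/36688

  seg 0: a=4 b=-16909/4586 c=0 d=3151/4586
  seg 1: a=1 b=-3728/2293 c=9453/4586 d=-1813/4586
  seg 2: a=4 b=311/4586 c=-3432/2293 d=244/2293
  seg 3: a=-1 b=-21289/4586 c=-1968/2293 d=6881/4586
  seg 4: a=-5 b=-4259/2293 c=16707/4586 d=-5569/9172
S(1/2) = 82267/36688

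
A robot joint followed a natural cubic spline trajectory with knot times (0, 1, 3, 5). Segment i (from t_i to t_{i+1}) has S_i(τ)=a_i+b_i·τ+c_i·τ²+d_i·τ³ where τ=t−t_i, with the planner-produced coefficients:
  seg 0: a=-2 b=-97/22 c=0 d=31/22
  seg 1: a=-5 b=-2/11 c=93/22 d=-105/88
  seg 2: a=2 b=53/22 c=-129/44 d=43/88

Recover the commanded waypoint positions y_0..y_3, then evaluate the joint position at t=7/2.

y_0=-2 y_1=-5 y_2=2 y_3=-1
S(7/2) = 1783/704

y_0 = S_0(0) = a_0 = -2
y_1 = S_1(0) = a_1 = -5
y_2 = S_2(0) = a_2 = 2
y_3 = S_2(2) = -1
t_q=7/2 is in segment 2 (τ=1/2); S_2(τ)=1783/704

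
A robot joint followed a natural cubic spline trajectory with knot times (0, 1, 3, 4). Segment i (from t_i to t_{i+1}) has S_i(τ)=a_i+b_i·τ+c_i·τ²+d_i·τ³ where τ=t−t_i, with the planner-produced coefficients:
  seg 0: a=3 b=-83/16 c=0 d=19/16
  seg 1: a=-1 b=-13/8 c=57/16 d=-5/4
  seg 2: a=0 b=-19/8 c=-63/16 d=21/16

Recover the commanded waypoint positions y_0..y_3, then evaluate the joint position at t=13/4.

y_0 = S_0(0) = a_0 = 3
y_1 = S_1(0) = a_1 = -1
y_2 = S_2(0) = a_2 = 0
y_3 = S_2(1) = -5
t_q=13/4 is in segment 2 (τ=1/4); S_2(τ)=-839/1024

y_0=3 y_1=-1 y_2=0 y_3=-5
S(13/4) = -839/1024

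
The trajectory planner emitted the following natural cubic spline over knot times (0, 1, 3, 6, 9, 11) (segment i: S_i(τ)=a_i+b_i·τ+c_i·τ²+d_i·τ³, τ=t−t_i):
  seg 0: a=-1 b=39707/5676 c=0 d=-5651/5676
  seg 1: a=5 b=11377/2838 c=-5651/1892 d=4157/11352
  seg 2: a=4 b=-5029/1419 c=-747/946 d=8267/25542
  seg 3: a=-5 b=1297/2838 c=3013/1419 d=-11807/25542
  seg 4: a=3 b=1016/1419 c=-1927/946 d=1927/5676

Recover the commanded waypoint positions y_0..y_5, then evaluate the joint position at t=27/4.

y_0=-1 y_1=5 y_2=4 y_3=-5 y_4=3 y_5=-1
S(27/4) = -20133/5504

y_0 = S_0(0) = a_0 = -1
y_1 = S_1(0) = a_1 = 5
y_2 = S_2(0) = a_2 = 4
y_3 = S_3(0) = a_3 = -5
y_4 = S_4(0) = a_4 = 3
y_5 = S_4(2) = -1
t_q=27/4 is in segment 3 (τ=3/4); S_3(τ)=-20133/5504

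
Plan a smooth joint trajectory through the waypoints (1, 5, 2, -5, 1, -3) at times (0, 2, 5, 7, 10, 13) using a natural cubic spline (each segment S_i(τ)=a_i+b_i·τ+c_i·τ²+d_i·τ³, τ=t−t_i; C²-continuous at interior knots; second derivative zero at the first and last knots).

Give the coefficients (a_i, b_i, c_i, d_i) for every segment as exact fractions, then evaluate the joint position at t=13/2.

Δ: Δ0=2, Δ1=-1, Δ2=-7/2, Δ3=2, Δ4=-4/3
row 1: diag=10, rhs=-18; c'=3/10, d'=-9/5
row 2: denom=10−3·3/10=91/10; d'=(-15−3·-9/5)/(91/10)=-96/91
row 3: denom=10−2·20/91=870/91; d'=(33−2·-96/91)/(870/91)=213/58
row 4: denom=12−3·91/290=3207/290; d'=(-20−3·213/58)/(3207/290)=-8995/3207
back: M4=-8995/3207
back: M3=213/58−91/290·-8995/3207=14600/3207
back: M2=-96/91−20/91·14600/3207=-6592/3207
back: M1=-9/5−3/10·-6592/3207=-1265/1069
M: M0=0, M1=-1265/1069, M2=-6592/3207, M3=14600/3207, M4=-8995/3207, M5=0
seg 0: a=1, c=M0/2=0, d=(M1−M0)/(6·2)=-1265/12828, b=Δ0−h0·(2M0+M1)/6=7679/3207
seg 1: a=5, c=M1/2=-1265/2138, d=(M2−M1)/(6·3)=-2797/57726, b=Δ1−h1·(2M1+M2)/6=3884/3207
seg 2: a=2, c=M2/2=-3296/3207, d=(M3−M2)/(6·2)=1766/3207, b=Δ2−h2·(2M2+M3)/6=-23393/6414
seg 3: a=-5, c=M3/2=7300/3207, d=(M4−M3)/(6·3)=-7865/19242, b=Δ3−h3·(2M3+M4)/6=-2459/2138
seg 4: a=1, c=M4/2=-8995/6414, d=(M5−M4)/(6·3)=8995/57726, b=Δ4−h4·(2M4+M5)/6=1573/1069
t_q=13/2 → seg 2, τ=3/2; S=2+-23393/6414·τ+-3296/3207·τ²+1766/3207·τ³=-8391/2138

  seg 0: a=1 b=7679/3207 c=0 d=-1265/12828
  seg 1: a=5 b=3884/3207 c=-1265/2138 d=-2797/57726
  seg 2: a=2 b=-23393/6414 c=-3296/3207 d=1766/3207
  seg 3: a=-5 b=-2459/2138 c=7300/3207 d=-7865/19242
  seg 4: a=1 b=1573/1069 c=-8995/6414 d=8995/57726
S(13/2) = -8391/2138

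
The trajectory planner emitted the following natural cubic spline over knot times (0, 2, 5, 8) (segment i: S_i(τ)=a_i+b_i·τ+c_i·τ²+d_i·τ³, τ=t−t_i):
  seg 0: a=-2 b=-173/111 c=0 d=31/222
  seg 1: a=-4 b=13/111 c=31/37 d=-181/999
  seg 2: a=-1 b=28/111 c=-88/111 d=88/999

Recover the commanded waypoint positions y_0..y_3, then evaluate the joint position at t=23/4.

y_0=-2 y_1=-4 y_2=-1 y_3=-5
S(23/4) = -361/296

y_0 = S_0(0) = a_0 = -2
y_1 = S_1(0) = a_1 = -4
y_2 = S_2(0) = a_2 = -1
y_3 = S_2(3) = -5
t_q=23/4 is in segment 2 (τ=3/4); S_2(τ)=-361/296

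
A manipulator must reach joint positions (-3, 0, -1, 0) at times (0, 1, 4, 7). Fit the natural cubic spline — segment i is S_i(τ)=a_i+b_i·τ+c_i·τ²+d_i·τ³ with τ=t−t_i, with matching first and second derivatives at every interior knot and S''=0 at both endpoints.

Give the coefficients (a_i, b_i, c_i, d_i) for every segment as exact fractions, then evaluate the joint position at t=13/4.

  seg 0: a=-3 b=101/29 c=0 d=-14/29
  seg 1: a=0 b=59/29 c=-42/29 d=172/783
  seg 2: a=-1 b=-21/29 c=46/87 d=-46/783
S(13/4) = -117/464

Δ: Δ0=3, Δ1=-1/3, Δ2=1/3
row 1: diag=8, rhs=-20; c'=3/8, d'=-5/2
row 2: denom=12−3·3/8=87/8; d'=(4−3·-5/2)/(87/8)=92/87
back: M2=92/87
back: M1=-5/2−3/8·92/87=-84/29
M: M0=0, M1=-84/29, M2=92/87, M3=0
seg 0: a=-3, c=M0/2=0, d=(M1−M0)/(6·1)=-14/29, b=Δ0−h0·(2M0+M1)/6=101/29
seg 1: a=0, c=M1/2=-42/29, d=(M2−M1)/(6·3)=172/783, b=Δ1−h1·(2M1+M2)/6=59/29
seg 2: a=-1, c=M2/2=46/87, d=(M3−M2)/(6·3)=-46/783, b=Δ2−h2·(2M2+M3)/6=-21/29
t_q=13/4 → seg 1, τ=9/4; S=0+59/29·τ+-42/29·τ²+172/783·τ³=-117/464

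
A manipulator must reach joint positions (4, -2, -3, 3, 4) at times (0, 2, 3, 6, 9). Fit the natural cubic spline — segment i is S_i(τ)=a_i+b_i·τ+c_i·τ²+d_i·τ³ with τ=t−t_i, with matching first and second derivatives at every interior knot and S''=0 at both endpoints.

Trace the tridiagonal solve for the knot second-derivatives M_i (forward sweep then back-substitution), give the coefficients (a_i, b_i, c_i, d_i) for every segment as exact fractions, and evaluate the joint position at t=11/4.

Δ: Δ0=-3, Δ1=-1, Δ2=2, Δ3=1/3
row 1: diag=6, rhs=12; c'=1/6, d'=2
row 2: denom=8−1·1/6=47/6; d'=(18−1·2)/(47/6)=96/47
row 3: denom=12−3·18/47=510/47; d'=(-10−3·96/47)/(510/47)=-379/255
back: M3=-379/255
back: M2=96/47−18/47·-379/255=222/85
back: M1=2−1/6·222/85=133/85
M: M0=0, M1=133/85, M2=222/85, M3=-379/255, M4=0
seg 0: a=4, c=M0/2=0, d=(M1−M0)/(6·2)=133/1020, b=Δ0−h0·(2M0+M1)/6=-898/255
seg 1: a=-2, c=M1/2=133/170, d=(M2−M1)/(6·1)=89/510, b=Δ1−h1·(2M1+M2)/6=-499/255
seg 2: a=-3, c=M2/2=111/85, d=(M3−M2)/(6·3)=-209/918, b=Δ2−h2·(2M2+M3)/6=67/510
seg 3: a=3, c=M3/2=-379/510, d=(M4−M3)/(6·3)=379/4590, b=Δ3−h3·(2M3+M4)/6=464/255
t_q=11/4 → seg 1, τ=3/4; S=-2+-499/255·τ+133/170·τ²+89/510·τ³=-32139/10880

  seg 0: a=4 b=-898/255 c=0 d=133/1020
  seg 1: a=-2 b=-499/255 c=133/170 d=89/510
  seg 2: a=-3 b=67/510 c=111/85 d=-209/918
  seg 3: a=3 b=464/255 c=-379/510 d=379/4590
S(11/4) = -32139/10880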